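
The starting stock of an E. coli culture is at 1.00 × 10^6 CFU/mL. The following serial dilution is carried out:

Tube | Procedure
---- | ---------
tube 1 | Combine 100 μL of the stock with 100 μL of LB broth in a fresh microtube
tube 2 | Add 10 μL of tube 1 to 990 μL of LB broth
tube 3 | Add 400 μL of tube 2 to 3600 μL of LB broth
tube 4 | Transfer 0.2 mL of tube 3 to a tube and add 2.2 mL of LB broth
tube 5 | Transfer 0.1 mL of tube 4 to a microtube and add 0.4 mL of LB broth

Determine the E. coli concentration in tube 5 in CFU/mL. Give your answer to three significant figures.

Step 1: 100 μL + 100 μL = 200 μL total → factor 200/100 = 2
Step 2: 10 μL + 990 μL = 1000 μL total → factor 1000/10 = 100
Step 3: 400 μL + 3600 μL = 4000 μL total → factor 4000/400 = 10
Step 4: 0.2 mL + 2.2 mL = 2.4 mL total → factor 2.4/0.2 = 12
Step 5: 0.1 mL + 0.4 mL = 0.5 mL total → factor 0.5/0.1 = 5
Overall dilution factor = 2 × 100 × 10 × 12 × 5 = 1.2 × 10^5
Final = 1.00 × 10^6 CFU/mL / 1.2 × 10^5 = 8.33 CFU/mL

8.33 CFU/mL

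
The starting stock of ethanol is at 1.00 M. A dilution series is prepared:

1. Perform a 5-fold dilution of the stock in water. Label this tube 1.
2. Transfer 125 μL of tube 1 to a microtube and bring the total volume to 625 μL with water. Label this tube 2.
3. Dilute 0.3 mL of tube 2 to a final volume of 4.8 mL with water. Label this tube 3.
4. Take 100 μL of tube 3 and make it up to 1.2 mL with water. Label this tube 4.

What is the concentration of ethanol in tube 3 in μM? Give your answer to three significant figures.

2.50 × 10^3 μM

Step 1: 5-fold → factor 5
Step 2: 125 μL brought to 625 μL → factor 625/125 = 5
Step 3: 0.3 mL brought to 4.8 mL → factor 4.8/0.3 = 16
Dilution factor through tube 3 = 5 × 5 × 16 = 400
[tube 3] = 1.00 M / 400 = 0.002500 M = 2.50 × 10^3 μM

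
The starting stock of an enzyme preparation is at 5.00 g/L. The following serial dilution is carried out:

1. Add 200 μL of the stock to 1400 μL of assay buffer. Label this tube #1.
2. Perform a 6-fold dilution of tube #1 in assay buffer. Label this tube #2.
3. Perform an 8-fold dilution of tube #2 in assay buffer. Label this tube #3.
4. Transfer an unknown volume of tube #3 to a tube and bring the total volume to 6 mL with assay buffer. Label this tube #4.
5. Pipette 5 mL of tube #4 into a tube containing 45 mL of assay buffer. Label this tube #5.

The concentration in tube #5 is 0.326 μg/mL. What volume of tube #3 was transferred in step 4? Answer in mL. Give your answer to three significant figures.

Step 1: 200 μL + 1400 μL = 1600 μL total → factor 1600/200 = 8
Step 2: 6-fold → factor 6
Step 3: 8-fold → factor 8
Step 4: v brought to 6 mL → factor = 6 mL/v
Step 5: 5 mL + 45 mL = 50 mL total → factor 50/5 = 10
Product of known-step factors = 3840
Overall factor = 5.00 g/L / (0.326 μg/mL) = 15337
Step-4 factor = 15337 / 3840 = 3.9941
v = 6 mL / 3.9941 = 1.50 mL

1.50 mL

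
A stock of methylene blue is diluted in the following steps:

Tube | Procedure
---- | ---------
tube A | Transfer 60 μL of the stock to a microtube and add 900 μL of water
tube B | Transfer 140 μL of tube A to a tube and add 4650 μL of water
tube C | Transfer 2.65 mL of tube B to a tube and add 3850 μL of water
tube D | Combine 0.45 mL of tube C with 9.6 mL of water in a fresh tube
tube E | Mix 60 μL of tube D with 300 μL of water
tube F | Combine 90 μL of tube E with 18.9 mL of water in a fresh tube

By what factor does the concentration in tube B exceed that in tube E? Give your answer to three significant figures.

329

Step 1: 60 μL + 900 μL = 960 μL total → factor 960/60 = 16
Step 2: 140 μL + 4650 μL = 4790 μL total → factor 4790/140 = 34.214
Step 3: 2.65 mL + 3850 μL = 6.5 mL total → factor 6.5/2.65 = 2.4528
Step 4: 0.45 mL + 9.6 mL = 10.05 mL total → factor 10.05/0.45 = 22.333
Step 5: 60 μL + 300 μL = 360 μL total → factor 360/60 = 6
Dilution factor to tube B = 547.43; to tube E = 1.7993 × 10^5
[tube B]/[tube E] = (factor to tube E)/(factor to tube B) = 1.7993 × 10^5/547.43 = 329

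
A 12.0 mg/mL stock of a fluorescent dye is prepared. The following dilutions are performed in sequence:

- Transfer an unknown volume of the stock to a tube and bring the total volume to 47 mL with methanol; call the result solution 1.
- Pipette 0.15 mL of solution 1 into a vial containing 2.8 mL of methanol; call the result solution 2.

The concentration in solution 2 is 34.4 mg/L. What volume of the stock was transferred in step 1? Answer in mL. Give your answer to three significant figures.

2.65 mL

Step 1: v brought to 47 mL → factor = 47 mL/v
Step 2: 0.15 mL + 2.8 mL = 2.95 mL total → factor 2.95/0.15 = 19.667
Product of known-step factors = 19.667
Overall factor = 12.0 mg/mL / (34.4 mg/L) = 348.84
Step-1 factor = 348.84 / 19.667 = 17.737
v = 47 mL / 17.737 = 2.65 mL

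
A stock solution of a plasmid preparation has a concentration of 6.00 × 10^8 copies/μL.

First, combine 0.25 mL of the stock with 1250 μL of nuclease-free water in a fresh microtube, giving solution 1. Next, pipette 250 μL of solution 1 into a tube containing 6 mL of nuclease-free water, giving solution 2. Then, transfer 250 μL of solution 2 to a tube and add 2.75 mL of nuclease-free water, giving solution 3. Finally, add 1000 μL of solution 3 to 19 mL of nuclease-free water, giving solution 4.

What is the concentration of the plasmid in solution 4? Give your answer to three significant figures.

1.67 × 10^4 copies/μL

Step 1: 0.25 mL + 1250 μL = 1.5 mL total → factor 1.5/0.25 = 6
Step 2: 250 μL + 6 mL = 6250 μL total → factor 6250/250 = 25
Step 3: 250 μL + 2.75 mL = 3000 μL total → factor 3000/250 = 12
Step 4: 1000 μL + 19 mL = 20000 μL total → factor 20000/1000 = 20
Overall dilution factor = 6 × 25 × 12 × 20 = 36000
Final = 6.00 × 10^8 copies/μL / 36000 = 1.67 × 10^4 copies/μL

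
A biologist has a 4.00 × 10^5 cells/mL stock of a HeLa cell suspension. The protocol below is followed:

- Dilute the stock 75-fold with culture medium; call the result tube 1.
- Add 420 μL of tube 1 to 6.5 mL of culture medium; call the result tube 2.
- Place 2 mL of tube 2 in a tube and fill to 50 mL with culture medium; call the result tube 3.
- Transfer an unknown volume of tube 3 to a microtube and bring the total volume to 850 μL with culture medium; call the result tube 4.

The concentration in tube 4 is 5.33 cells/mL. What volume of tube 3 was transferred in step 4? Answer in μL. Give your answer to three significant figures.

350 μL

Step 1: 75-fold → factor 75
Step 2: 420 μL + 6.5 mL = 6920 μL total → factor 6920/420 = 16.476
Step 3: 2 mL brought to 50 mL → factor 50/2 = 25
Step 4: v brought to 850 μL → factor = 850 μL/v
Product of known-step factors = 30893
Overall factor = 4.00 × 10^5 cells/mL / (5.33 cells/mL) = 75047
Step-4 factor = 75047 / 30893 = 2.4293
v = 850 μL / 2.4293 = 350 μL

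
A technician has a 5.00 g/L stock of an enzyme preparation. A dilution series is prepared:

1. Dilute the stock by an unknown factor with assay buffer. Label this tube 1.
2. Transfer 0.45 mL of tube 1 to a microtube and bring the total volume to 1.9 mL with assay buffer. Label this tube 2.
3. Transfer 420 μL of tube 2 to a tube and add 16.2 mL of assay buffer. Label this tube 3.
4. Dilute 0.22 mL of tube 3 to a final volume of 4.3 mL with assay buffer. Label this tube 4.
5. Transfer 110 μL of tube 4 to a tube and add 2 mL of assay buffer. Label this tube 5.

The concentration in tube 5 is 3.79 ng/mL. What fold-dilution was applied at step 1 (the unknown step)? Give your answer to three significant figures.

21.1-fold

Step 1: unknown factor x
Step 2: 0.45 mL brought to 1.9 mL → factor 1.9/0.45 = 4.2222
Step 3: 420 μL + 16.2 mL = 16620 μL total → factor 16620/420 = 39.571
Step 4: 0.22 mL brought to 4.3 mL → factor 4.3/0.22 = 19.545
Step 5: 110 μL + 2 mL = 2110 μL total → factor 2110/110 = 19.182
Product of known-step factors = 62641
Overall factor = 5.00 g/L / (3.79 ng/mL) = 1.3193 × 10^6
x = 1.3193 × 10^6 / 62641 = 21.1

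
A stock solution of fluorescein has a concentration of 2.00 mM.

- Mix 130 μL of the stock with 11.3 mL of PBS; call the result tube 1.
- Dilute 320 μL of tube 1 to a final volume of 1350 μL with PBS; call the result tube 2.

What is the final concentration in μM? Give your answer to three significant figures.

Step 1: 130 μL + 11.3 mL = 11430 μL total → factor 11430/130 = 87.923
Step 2: 320 μL brought to 1350 μL → factor 1350/320 = 4.2188
Overall dilution factor = 87.923 × 4.2188 = 370.93
Final = 2.00 mM / 370.93 = 0.005392 mM = 5.39 μM

5.39 μM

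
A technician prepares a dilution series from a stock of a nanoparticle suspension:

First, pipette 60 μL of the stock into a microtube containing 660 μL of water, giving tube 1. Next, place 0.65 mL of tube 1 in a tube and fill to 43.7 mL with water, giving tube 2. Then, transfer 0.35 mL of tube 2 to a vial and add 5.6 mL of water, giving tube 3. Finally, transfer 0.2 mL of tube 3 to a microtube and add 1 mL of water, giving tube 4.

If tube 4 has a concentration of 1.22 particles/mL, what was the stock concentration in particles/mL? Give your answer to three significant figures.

1.00 × 10^5 particles/mL

Step 1: 60 μL + 660 μL = 720 μL total → factor 720/60 = 12
Step 2: 0.65 mL brought to 43.7 mL → factor 43.7/0.65 = 67.231
Step 3: 0.35 mL + 5.6 mL = 5.95 mL total → factor 5.95/0.35 = 17
Step 4: 0.2 mL + 1 mL = 1.2 mL total → factor 1.2/0.2 = 6
Overall dilution factor = 12 × 67.231 × 17 × 6 = 82290
Stock = 1.22 particles/mL × 82290 = 1.00 × 10^5 particles/mL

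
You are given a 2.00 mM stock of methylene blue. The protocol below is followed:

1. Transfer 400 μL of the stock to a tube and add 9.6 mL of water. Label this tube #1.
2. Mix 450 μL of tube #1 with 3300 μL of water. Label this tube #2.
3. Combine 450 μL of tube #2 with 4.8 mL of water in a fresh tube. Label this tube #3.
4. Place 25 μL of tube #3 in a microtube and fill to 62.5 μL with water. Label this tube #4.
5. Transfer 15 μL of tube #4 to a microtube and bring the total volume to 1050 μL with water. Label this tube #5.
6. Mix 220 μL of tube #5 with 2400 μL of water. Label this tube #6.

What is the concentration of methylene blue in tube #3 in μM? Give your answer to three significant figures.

Step 1: 400 μL + 9.6 mL = 10000 μL total → factor 10000/400 = 25
Step 2: 450 μL + 3300 μL = 3750 μL total → factor 3750/450 = 8.3333
Step 3: 450 μL + 4.8 mL = 5250 μL total → factor 5250/450 = 11.667
Dilution factor through tube #3 = 25 × 8.3333 × 11.667 = 2430.6
[tube #3] = 2.00 mM / 2430.6 = 0.0008229 mM = 0.823 μM

0.823 μM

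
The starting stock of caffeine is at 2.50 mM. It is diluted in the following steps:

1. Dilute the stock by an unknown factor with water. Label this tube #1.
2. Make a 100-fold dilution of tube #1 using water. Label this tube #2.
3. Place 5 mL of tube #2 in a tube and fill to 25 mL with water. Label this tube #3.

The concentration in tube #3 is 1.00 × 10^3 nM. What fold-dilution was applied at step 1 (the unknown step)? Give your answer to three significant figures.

5.00-fold

Step 1: unknown factor x
Step 2: 100-fold → factor 100
Step 3: 5 mL brought to 25 mL → factor 25/5 = 5
Product of known-step factors = 500
Overall factor = 2.50 mM / (1.00 × 10^3 nM) = 2500
x = 2500 / 500 = 5.00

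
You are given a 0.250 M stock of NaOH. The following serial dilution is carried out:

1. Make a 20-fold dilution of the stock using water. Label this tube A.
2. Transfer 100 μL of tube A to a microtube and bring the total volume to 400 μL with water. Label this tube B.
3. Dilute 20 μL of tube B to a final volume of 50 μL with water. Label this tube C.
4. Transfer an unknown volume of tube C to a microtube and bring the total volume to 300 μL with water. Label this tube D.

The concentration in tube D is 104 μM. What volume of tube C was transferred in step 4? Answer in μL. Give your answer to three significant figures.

25.0 μL

Step 1: 20-fold → factor 20
Step 2: 100 μL brought to 400 μL → factor 400/100 = 4
Step 3: 20 μL brought to 50 μL → factor 50/20 = 2.5
Step 4: v brought to 300 μL → factor = 300 μL/v
Product of known-step factors = 200
Overall factor = 0.250 M / (104 μM) = 2403.8
Step-4 factor = 2403.8 / 200 = 12.019
v = 300 μL / 12.019 = 25.0 μL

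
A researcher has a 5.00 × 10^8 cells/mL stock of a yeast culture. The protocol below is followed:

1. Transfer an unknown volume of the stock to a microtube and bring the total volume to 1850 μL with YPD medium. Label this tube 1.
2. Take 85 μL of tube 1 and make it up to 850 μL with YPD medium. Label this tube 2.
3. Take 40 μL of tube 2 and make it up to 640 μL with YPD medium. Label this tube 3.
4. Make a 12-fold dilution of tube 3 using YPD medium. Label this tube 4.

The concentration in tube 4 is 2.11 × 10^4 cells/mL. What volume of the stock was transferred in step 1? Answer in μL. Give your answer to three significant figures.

Step 1: v brought to 1850 μL → factor = 1850 μL/v
Step 2: 85 μL brought to 850 μL → factor 850/85 = 10
Step 3: 40 μL brought to 640 μL → factor 640/40 = 16
Step 4: 12-fold → factor 12
Product of known-step factors = 1920
Overall factor = 5.00 × 10^8 cells/mL / (2.11 × 10^4 cells/mL) = 23697
Step-1 factor = 23697 / 1920 = 12.342
v = 1850 μL / 12.342 = 150 μL

150 μL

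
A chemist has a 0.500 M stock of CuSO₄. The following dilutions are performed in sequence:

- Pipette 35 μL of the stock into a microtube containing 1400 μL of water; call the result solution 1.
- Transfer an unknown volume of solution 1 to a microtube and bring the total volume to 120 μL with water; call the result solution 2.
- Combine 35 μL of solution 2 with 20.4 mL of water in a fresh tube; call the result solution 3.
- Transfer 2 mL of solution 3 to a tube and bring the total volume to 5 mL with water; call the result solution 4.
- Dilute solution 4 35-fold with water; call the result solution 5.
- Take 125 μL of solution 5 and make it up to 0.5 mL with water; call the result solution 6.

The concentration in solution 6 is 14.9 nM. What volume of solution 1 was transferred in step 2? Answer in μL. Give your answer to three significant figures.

30.0 μL

Step 1: 35 μL + 1400 μL = 1435 μL total → factor 1435/35 = 41
Step 2: v brought to 120 μL → factor = 120 μL/v
Step 3: 35 μL + 20.4 mL = 20435 μL total → factor 20435/35 = 583.86
Step 4: 2 mL brought to 5 mL → factor 5/2 = 2.5
Step 5: 35-fold → factor 35
Step 6: 125 μL brought to 0.5 mL → factor 500/125 = 4
Product of known-step factors = 8.3784 × 10^6
Overall factor = 0.500 M / (14.9 nM) = 3.3557 × 10^7
Step-2 factor = 3.3557 × 10^7 / 8.3784 × 10^6 = 4.0052
v = 120 μL / 4.0052 = 30.0 μL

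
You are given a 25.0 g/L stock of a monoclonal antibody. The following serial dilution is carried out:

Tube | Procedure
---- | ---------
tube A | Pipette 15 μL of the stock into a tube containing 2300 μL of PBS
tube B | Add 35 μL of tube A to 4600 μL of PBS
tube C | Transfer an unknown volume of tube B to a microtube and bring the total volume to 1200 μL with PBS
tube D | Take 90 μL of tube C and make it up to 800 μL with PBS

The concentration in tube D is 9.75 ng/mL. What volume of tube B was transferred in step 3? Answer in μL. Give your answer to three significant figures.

85.0 μL

Step 1: 15 μL + 2300 μL = 2315 μL total → factor 2315/15 = 154.33
Step 2: 35 μL + 4600 μL = 4635 μL total → factor 4635/35 = 132.43
Step 3: v brought to 1200 μL → factor = 1200 μL/v
Step 4: 90 μL brought to 800 μL → factor 800/90 = 8.8889
Product of known-step factors = 1.8167 × 10^5
Overall factor = 25.0 g/L / (9.75 ng/mL) = 2.5641 × 10^6
Step-3 factor = 2.5641 × 10^6 / 1.8167 × 10^5 = 14.114
v = 1200 μL / 14.114 = 85.0 μL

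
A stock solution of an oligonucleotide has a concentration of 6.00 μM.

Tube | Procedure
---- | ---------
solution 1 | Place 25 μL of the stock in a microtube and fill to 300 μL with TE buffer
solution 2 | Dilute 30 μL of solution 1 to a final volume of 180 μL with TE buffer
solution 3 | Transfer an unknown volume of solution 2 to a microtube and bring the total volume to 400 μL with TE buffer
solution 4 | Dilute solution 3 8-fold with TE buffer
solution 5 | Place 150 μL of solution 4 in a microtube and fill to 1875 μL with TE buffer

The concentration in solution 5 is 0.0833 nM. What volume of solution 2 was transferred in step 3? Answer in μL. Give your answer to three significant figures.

Step 1: 25 μL brought to 300 μL → factor 300/25 = 12
Step 2: 30 μL brought to 180 μL → factor 180/30 = 6
Step 3: v brought to 400 μL → factor = 400 μL/v
Step 4: 8-fold → factor 8
Step 5: 150 μL brought to 1875 μL → factor 1875/150 = 12.5
Product of known-step factors = 7200
Overall factor = 6.00 μM / (0.0833 nM) = 72029
Step-3 factor = 72029 / 7200 = 10.004
v = 400 μL / 10.004 = 40.0 μL

40.0 μL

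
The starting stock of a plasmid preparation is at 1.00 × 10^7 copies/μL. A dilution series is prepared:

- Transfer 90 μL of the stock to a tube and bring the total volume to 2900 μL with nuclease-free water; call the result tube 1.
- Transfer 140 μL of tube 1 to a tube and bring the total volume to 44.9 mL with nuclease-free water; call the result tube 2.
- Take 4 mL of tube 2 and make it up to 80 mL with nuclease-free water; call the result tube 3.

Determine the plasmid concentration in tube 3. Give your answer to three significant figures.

48.4 copies/μL

Step 1: 90 μL brought to 2900 μL → factor 2900/90 = 32.222
Step 2: 140 μL brought to 44.9 mL → factor 44900/140 = 320.71
Step 3: 4 mL brought to 80 mL → factor 80/4 = 20
Overall dilution factor = 32.222 × 320.71 × 20 = 2.0668 × 10^5
Final = 1.00 × 10^7 copies/μL / 2.0668 × 10^5 = 48.4 copies/μL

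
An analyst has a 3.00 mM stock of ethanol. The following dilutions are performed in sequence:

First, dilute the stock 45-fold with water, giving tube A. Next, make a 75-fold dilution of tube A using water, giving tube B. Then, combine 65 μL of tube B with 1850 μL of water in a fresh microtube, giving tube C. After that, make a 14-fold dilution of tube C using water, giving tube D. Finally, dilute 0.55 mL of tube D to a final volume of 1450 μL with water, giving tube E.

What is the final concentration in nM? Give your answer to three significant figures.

0.817 nM

Step 1: 45-fold → factor 45
Step 2: 75-fold → factor 75
Step 3: 65 μL + 1850 μL = 1915 μL total → factor 1915/65 = 29.462
Step 4: 14-fold → factor 14
Step 5: 0.55 mL brought to 1450 μL → factor 1.45/0.55 = 2.6364
Overall dilution factor = 45 × 75 × 29.462 × 14 × 2.6364 = 3.67 × 10^6
Final = 3.00 mM / 3.67 × 10^6 = 8.174 × 10^-7 mM = 0.817 nM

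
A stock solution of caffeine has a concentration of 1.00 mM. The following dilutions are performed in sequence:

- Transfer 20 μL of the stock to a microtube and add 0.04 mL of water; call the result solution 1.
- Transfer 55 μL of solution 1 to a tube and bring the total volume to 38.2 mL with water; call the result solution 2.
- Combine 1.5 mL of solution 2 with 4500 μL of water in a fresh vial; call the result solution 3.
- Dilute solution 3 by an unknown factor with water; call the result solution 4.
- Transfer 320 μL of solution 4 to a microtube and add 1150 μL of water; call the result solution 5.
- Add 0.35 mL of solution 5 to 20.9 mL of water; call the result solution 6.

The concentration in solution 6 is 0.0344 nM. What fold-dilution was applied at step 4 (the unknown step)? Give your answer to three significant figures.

Step 1: 20 μL + 0.04 mL = 60 μL total → factor 60/20 = 3
Step 2: 55 μL brought to 38.2 mL → factor 38200/55 = 694.55
Step 3: 1.5 mL + 4500 μL = 6 mL total → factor 6/1.5 = 4
Step 4: unknown factor x
Step 5: 320 μL + 1150 μL = 1470 μL total → factor 1470/320 = 4.5938
Step 6: 0.35 mL + 20.9 mL = 21.25 mL total → factor 21.25/0.35 = 60.714
Product of known-step factors = 2.3246 × 10^6
Overall factor = 1.00 mM / (0.0344 nM) = 2.907 × 10^7
x = 2.907 × 10^7 / 2.3246 × 10^6 = 12.5

12.5-fold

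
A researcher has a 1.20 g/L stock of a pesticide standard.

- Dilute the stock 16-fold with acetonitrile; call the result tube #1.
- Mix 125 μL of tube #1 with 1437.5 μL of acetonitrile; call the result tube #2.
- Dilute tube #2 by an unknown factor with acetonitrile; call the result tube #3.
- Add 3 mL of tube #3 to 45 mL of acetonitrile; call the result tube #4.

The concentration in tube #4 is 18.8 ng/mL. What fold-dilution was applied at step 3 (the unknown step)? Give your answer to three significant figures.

Step 1: 16-fold → factor 16
Step 2: 125 μL + 1437.5 μL = 1562.5 μL total → factor 1562.5/125 = 12.5
Step 3: unknown factor x
Step 4: 3 mL + 45 mL = 48 mL total → factor 48/3 = 16
Product of known-step factors = 3200
Overall factor = 1.20 g/L / (18.8 ng/mL) = 63830
x = 63830 / 3200 = 19.9

19.9-fold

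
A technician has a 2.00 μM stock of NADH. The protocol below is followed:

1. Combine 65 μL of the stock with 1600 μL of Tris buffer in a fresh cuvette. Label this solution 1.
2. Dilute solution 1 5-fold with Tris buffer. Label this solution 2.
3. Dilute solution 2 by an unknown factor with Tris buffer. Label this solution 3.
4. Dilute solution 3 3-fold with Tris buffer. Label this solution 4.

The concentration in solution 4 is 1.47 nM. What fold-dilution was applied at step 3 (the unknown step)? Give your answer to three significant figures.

Step 1: 65 μL + 1600 μL = 1665 μL total → factor 1665/65 = 25.615
Step 2: 5-fold → factor 5
Step 3: unknown factor x
Step 4: 3-fold → factor 3
Product of known-step factors = 384.23
Overall factor = 2.00 μM / (1.47 nM) = 1360.5
x = 1360.5 / 384.23 = 3.54

3.54-fold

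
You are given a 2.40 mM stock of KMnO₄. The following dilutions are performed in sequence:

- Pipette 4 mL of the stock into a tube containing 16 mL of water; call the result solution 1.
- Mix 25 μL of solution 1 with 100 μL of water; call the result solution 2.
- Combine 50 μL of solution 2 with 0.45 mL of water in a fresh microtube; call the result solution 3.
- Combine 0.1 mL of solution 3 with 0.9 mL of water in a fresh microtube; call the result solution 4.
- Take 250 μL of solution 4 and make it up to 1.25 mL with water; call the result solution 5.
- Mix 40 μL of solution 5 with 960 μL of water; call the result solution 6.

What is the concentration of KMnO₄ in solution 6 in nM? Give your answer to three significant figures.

Step 1: 4 mL + 16 mL = 20 mL total → factor 20/4 = 5
Step 2: 25 μL + 100 μL = 125 μL total → factor 125/25 = 5
Step 3: 50 μL + 0.45 mL = 500 μL total → factor 500/50 = 10
Step 4: 0.1 mL + 0.9 mL = 1 mL total → factor 1/0.1 = 10
Step 5: 250 μL brought to 1.25 mL → factor 1250/250 = 5
Step 6: 40 μL + 960 μL = 1000 μL total → factor 1000/40 = 25
Overall dilution factor = 5 × 5 × 10 × 10 × 5 × 25 = 3.125 × 10^5
Final = 2.40 mM / 3.125 × 10^5 = 7.680 × 10^-6 mM = 7.68 nM

7.68 nM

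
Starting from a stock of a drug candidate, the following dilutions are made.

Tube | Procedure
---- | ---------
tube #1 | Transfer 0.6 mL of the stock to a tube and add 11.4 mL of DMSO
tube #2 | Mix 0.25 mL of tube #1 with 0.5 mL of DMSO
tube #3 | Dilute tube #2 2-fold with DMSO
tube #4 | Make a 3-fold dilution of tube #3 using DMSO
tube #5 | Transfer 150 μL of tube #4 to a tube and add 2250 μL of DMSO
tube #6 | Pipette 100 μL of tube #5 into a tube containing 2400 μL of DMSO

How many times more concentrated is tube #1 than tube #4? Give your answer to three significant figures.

18.0

Step 1: 0.6 mL + 11.4 mL = 12 mL total → factor 12/0.6 = 20
Step 2: 0.25 mL + 0.5 mL = 0.75 mL total → factor 0.75/0.25 = 3
Step 3: 2-fold → factor 2
Step 4: 3-fold → factor 3
Dilution factor to tube #1 = 20; to tube #4 = 360
[tube #1]/[tube #4] = (factor to tube #4)/(factor to tube #1) = 360/20 = 18.0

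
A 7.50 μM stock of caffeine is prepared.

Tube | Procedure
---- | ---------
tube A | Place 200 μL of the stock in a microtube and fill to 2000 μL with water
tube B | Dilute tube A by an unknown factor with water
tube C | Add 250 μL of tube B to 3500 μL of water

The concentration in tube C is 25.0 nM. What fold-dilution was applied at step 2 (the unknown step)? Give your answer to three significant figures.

Step 1: 200 μL brought to 2000 μL → factor 2000/200 = 10
Step 2: unknown factor x
Step 3: 250 μL + 3500 μL = 3750 μL total → factor 3750/250 = 15
Product of known-step factors = 150
Overall factor = 7.50 μM / (25.0 nM) = 300
x = 300 / 150 = 2.00

2.00-fold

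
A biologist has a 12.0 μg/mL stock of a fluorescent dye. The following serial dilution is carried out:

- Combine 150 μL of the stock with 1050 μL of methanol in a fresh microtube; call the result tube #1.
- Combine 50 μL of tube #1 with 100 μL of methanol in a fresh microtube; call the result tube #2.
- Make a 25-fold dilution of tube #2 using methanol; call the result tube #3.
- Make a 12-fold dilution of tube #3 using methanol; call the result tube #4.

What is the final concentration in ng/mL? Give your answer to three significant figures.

Step 1: 150 μL + 1050 μL = 1200 μL total → factor 1200/150 = 8
Step 2: 50 μL + 100 μL = 150 μL total → factor 150/50 = 3
Step 3: 25-fold → factor 25
Step 4: 12-fold → factor 12
Overall dilution factor = 8 × 3 × 25 × 12 = 7200
Final = 12.0 μg/mL / 7200 = 0.001667 μg/mL = 1.67 ng/mL

1.67 ng/mL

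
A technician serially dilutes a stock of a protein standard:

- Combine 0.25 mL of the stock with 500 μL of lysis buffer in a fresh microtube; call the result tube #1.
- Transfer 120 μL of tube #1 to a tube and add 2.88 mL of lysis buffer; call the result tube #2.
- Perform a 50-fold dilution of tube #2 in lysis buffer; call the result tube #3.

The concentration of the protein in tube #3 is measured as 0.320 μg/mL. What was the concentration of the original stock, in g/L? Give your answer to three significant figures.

1.20 g/L

Step 1: 0.25 mL + 500 μL = 0.75 mL total → factor 0.75/0.25 = 3
Step 2: 120 μL + 2.88 mL = 3000 μL total → factor 3000/120 = 25
Step 3: 50-fold → factor 50
Overall dilution factor = 3 × 25 × 50 = 3750
Stock = 0.320 μg/mL × 3750 = 1200 μg/mL = 1.20 g/L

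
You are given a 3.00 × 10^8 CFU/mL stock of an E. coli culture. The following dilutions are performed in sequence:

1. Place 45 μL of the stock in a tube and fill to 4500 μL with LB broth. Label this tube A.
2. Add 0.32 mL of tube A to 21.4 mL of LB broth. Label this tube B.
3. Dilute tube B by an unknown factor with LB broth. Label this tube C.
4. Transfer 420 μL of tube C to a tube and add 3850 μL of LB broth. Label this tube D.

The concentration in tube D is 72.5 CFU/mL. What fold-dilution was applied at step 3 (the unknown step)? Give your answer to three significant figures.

60.0-fold

Step 1: 45 μL brought to 4500 μL → factor 4500/45 = 100
Step 2: 0.32 mL + 21.4 mL = 21.72 mL total → factor 21.72/0.32 = 67.875
Step 3: unknown factor x
Step 4: 420 μL + 3850 μL = 4270 μL total → factor 4270/420 = 10.167
Product of known-step factors = 69006
Overall factor = 3.00 × 10^8 CFU/mL / (72.5 CFU/mL) = 4.1379 × 10^6
x = 4.1379 × 10^6 / 69006 = 60.0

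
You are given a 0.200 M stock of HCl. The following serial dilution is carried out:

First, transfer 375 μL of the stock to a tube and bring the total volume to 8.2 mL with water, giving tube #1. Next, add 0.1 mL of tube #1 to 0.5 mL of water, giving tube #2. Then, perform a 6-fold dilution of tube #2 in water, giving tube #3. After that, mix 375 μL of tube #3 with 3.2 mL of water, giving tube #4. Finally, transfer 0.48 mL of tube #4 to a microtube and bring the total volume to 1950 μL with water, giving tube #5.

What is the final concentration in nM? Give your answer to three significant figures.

Step 1: 375 μL brought to 8.2 mL → factor 8200/375 = 21.867
Step 2: 0.1 mL + 0.5 mL = 0.6 mL total → factor 0.6/0.1 = 6
Step 3: 6-fold → factor 6
Step 4: 375 μL + 3.2 mL = 3575 μL total → factor 3575/375 = 9.5333
Step 5: 0.48 mL brought to 1950 μL → factor 1.95/0.48 = 4.0625
Overall dilution factor = 21.867 × 6 × 6 × 9.5333 × 4.0625 = 30488
Final = 0.200 M / 30488 = 6.560 × 10^-6 M = 6.56 × 10^3 nM

6.56 × 10^3 nM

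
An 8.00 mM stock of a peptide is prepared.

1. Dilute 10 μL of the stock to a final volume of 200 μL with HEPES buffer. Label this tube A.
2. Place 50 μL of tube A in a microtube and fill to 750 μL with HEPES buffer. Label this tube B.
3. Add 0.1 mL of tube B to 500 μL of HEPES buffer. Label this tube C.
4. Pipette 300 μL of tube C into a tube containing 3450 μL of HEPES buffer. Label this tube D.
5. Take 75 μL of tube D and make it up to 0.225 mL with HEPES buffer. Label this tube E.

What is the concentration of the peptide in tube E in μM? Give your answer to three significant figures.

Step 1: 10 μL brought to 200 μL → factor 200/10 = 20
Step 2: 50 μL brought to 750 μL → factor 750/50 = 15
Step 3: 0.1 mL + 500 μL = 0.6 mL total → factor 0.6/0.1 = 6
Step 4: 300 μL + 3450 μL = 3750 μL total → factor 3750/300 = 12.5
Step 5: 75 μL brought to 0.225 mL → factor 225/75 = 3
Overall dilution factor = 20 × 15 × 6 × 12.5 × 3 = 67500
Final = 8.00 mM / 67500 = 0.0001185 mM = 0.119 μM

0.119 μM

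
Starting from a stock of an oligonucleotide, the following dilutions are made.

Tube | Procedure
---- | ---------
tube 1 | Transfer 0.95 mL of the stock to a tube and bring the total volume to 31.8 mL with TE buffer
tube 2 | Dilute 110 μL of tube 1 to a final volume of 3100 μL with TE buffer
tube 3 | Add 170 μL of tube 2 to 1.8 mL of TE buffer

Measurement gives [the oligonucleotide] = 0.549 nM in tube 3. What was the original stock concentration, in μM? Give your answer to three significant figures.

Step 1: 0.95 mL brought to 31.8 mL → factor 31.8/0.95 = 33.474
Step 2: 110 μL brought to 3100 μL → factor 3100/110 = 28.182
Step 3: 170 μL + 1.8 mL = 1970 μL total → factor 1970/170 = 11.588
Overall dilution factor = 33.474 × 28.182 × 11.588 = 10932
Stock = 0.549 nM × 10932 = 6002 nM = 6.00 μM

6.00 μM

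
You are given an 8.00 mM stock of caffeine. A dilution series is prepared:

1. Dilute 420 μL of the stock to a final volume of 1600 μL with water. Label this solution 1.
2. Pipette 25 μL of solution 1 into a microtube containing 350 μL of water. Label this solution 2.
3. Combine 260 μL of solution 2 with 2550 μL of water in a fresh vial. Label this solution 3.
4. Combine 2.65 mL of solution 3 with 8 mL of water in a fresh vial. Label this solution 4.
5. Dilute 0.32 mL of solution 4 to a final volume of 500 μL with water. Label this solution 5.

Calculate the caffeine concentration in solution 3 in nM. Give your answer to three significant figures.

Step 1: 420 μL brought to 1600 μL → factor 1600/420 = 3.8095
Step 2: 25 μL + 350 μL = 375 μL total → factor 375/25 = 15
Step 3: 260 μL + 2550 μL = 2810 μL total → factor 2810/260 = 10.808
Dilution factor through solution 3 = 3.8095 × 15 × 10.808 = 617.58
[solution 3] = 8.00 mM / 617.58 = 0.01295 mM = 1.30 × 10^4 nM

1.30 × 10^4 nM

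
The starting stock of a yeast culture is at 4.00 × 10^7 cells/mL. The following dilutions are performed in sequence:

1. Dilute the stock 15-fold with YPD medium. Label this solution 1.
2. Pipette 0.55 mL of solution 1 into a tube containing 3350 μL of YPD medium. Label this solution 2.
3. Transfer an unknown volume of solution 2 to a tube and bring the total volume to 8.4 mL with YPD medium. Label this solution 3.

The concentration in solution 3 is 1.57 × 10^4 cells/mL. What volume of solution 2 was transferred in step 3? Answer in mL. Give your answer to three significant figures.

0.351 mL

Step 1: 15-fold → factor 15
Step 2: 0.55 mL + 3350 μL = 3.9 mL total → factor 3.9/0.55 = 7.0909
Step 3: v brought to 8.4 mL → factor = 8.4 mL/v
Product of known-step factors = 106.36
Overall factor = 4.00 × 10^7 cells/mL / (1.57 × 10^4 cells/mL) = 2547.8
Step-3 factor = 2547.8 / 106.36 = 23.953
v = 8.4 mL / 23.953 = 0.351 mL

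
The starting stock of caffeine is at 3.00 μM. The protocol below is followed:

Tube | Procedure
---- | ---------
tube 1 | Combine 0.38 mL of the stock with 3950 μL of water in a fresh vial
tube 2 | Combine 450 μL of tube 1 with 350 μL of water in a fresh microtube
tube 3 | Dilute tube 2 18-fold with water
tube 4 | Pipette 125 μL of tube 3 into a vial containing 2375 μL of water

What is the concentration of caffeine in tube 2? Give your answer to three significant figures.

Step 1: 0.38 mL + 3950 μL = 4.33 mL total → factor 4.33/0.38 = 11.395
Step 2: 450 μL + 350 μL = 800 μL total → factor 800/450 = 1.7778
Dilution factor through tube 2 = 11.395 × 1.7778 = 20.257
[tube 2] = 3.00 μM / 20.257 = 0.148 μM

0.148 μM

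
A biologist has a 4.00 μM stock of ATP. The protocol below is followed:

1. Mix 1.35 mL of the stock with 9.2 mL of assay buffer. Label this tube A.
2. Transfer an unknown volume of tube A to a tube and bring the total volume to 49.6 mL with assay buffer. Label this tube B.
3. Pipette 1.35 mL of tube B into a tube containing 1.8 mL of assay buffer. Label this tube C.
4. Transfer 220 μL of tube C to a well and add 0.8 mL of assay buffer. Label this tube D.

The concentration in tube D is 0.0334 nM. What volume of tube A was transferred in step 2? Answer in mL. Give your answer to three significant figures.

Step 1: 1.35 mL + 9.2 mL = 10.55 mL total → factor 10.55/1.35 = 7.8148
Step 2: v brought to 49.6 mL → factor = 49.6 mL/v
Step 3: 1.35 mL + 1.8 mL = 3.15 mL total → factor 3.15/1.35 = 2.3333
Step 4: 220 μL + 0.8 mL = 1020 μL total → factor 1020/220 = 4.6364
Product of known-step factors = 84.542
Overall factor = 4.00 μM / (0.0334 nM) = 1.1976 × 10^5
Step-2 factor = 1.1976 × 10^5 / 84.542 = 1416.6
v = 49.6 mL / 1416.6 = 0.0350 mL

0.0350 mL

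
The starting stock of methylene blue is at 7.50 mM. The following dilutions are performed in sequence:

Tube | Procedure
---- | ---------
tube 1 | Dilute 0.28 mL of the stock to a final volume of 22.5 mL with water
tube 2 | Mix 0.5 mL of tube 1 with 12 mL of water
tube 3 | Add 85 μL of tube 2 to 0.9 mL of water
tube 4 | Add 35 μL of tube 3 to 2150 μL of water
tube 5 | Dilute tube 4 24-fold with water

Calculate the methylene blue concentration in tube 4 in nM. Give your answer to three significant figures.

Step 1: 0.28 mL brought to 22.5 mL → factor 22.5/0.28 = 80.357
Step 2: 0.5 mL + 12 mL = 12.5 mL total → factor 12.5/0.5 = 25
Step 3: 85 μL + 0.9 mL = 985 μL total → factor 985/85 = 11.588
Step 4: 35 μL + 2150 μL = 2185 μL total → factor 2185/35 = 62.429
Dilution factor through tube 4 = 80.357 × 25 × 11.588 × 62.429 = 1.4533 × 10^6
[tube 4] = 7.50 mM / 1.4533 × 10^6 = 5.161 × 10^-6 mM = 5.16 nM

5.16 nM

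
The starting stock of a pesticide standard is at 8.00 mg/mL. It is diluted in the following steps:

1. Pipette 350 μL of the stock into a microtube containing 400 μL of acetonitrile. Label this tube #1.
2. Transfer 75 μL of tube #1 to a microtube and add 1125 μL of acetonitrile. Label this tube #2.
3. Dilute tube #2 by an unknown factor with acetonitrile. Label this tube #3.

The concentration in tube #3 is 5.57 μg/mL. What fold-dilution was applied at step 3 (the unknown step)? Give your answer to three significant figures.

Step 1: 350 μL + 400 μL = 750 μL total → factor 750/350 = 2.1429
Step 2: 75 μL + 1125 μL = 1200 μL total → factor 1200/75 = 16
Step 3: unknown factor x
Product of known-step factors = 34.286
Overall factor = 8.00 mg/mL / (5.57 μg/mL) = 1436.3
x = 1436.3 / 34.286 = 41.9

41.9-fold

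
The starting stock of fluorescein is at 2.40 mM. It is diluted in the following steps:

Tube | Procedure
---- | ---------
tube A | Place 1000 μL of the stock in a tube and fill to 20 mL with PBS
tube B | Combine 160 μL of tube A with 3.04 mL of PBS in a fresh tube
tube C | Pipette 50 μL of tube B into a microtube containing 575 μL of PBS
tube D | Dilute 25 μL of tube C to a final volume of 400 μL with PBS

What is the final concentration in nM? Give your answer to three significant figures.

30.0 nM

Step 1: 1000 μL brought to 20 mL → factor 20000/1000 = 20
Step 2: 160 μL + 3.04 mL = 3200 μL total → factor 3200/160 = 20
Step 3: 50 μL + 575 μL = 625 μL total → factor 625/50 = 12.5
Step 4: 25 μL brought to 400 μL → factor 400/25 = 16
Overall dilution factor = 20 × 20 × 12.5 × 16 = 80000
Final = 2.40 mM / 80000 = 3.000 × 10^-5 mM = 30.0 nM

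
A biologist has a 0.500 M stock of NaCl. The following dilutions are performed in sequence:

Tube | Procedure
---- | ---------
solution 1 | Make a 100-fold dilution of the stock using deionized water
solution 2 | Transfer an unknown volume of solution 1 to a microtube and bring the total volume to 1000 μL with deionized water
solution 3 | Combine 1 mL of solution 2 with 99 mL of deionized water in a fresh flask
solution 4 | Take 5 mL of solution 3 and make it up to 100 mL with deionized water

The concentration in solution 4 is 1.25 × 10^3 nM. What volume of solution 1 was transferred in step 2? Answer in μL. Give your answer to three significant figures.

500 μL

Step 1: 100-fold → factor 100
Step 2: v brought to 1000 μL → factor = 1000 μL/v
Step 3: 1 mL + 99 mL = 100 mL total → factor 100/1 = 100
Step 4: 5 mL brought to 100 mL → factor 100/5 = 20
Product of known-step factors = 2 × 10^5
Overall factor = 0.500 M / (1.25 × 10^3 nM) = 4 × 10^5
Step-2 factor = 4 × 10^5 / 2 × 10^5 = 2
v = 1000 μL / 2 = 500 μL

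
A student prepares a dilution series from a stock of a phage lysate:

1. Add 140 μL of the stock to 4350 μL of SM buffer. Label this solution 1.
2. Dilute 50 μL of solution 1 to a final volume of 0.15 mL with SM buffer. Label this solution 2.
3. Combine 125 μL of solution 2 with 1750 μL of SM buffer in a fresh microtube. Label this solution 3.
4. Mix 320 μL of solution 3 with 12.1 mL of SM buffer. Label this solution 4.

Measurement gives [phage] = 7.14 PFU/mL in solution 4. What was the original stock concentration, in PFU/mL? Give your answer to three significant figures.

4.00 × 10^5 PFU/mL

Step 1: 140 μL + 4350 μL = 4490 μL total → factor 4490/140 = 32.071
Step 2: 50 μL brought to 0.15 mL → factor 150/50 = 3
Step 3: 125 μL + 1750 μL = 1875 μL total → factor 1875/125 = 15
Step 4: 320 μL + 12.1 mL = 12420 μL total → factor 12420/320 = 38.812
Overall dilution factor = 32.071 × 3 × 15 × 38.812 = 56015
Stock = 7.14 PFU/mL × 56015 = 4.00 × 10^5 PFU/mL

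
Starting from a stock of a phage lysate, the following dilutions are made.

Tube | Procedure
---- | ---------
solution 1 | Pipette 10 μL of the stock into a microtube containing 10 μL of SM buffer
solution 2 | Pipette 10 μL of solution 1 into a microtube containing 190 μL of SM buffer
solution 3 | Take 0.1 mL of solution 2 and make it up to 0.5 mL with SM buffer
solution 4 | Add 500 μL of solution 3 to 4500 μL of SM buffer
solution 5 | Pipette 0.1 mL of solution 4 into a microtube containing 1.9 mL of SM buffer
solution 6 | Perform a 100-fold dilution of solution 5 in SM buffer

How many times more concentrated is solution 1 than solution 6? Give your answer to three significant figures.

2.00 × 10^6

Step 1: 10 μL + 10 μL = 20 μL total → factor 20/10 = 2
Step 2: 10 μL + 190 μL = 200 μL total → factor 200/10 = 20
Step 3: 0.1 mL brought to 0.5 mL → factor 0.5/0.1 = 5
Step 4: 500 μL + 4500 μL = 5000 μL total → factor 5000/500 = 10
Step 5: 0.1 mL + 1.9 mL = 2 mL total → factor 2/0.1 = 20
Step 6: 100-fold → factor 100
Dilution factor to solution 1 = 2; to solution 6 = 4 × 10^6
[solution 1]/[solution 6] = (factor to solution 6)/(factor to solution 1) = 4 × 10^6/2 = 2.00 × 10^6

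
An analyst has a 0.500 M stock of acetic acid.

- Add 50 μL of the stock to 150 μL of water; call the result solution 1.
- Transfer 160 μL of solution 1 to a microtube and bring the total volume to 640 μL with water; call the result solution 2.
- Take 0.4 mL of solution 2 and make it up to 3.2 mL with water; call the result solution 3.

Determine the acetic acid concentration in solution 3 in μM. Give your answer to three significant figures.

Step 1: 50 μL + 150 μL = 200 μL total → factor 200/50 = 4
Step 2: 160 μL brought to 640 μL → factor 640/160 = 4
Step 3: 0.4 mL brought to 3.2 mL → factor 3.2/0.4 = 8
Overall dilution factor = 4 × 4 × 8 = 128
Final = 0.500 M / 128 = 0.003906 M = 3.91 × 10^3 μM

3.91 × 10^3 μM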